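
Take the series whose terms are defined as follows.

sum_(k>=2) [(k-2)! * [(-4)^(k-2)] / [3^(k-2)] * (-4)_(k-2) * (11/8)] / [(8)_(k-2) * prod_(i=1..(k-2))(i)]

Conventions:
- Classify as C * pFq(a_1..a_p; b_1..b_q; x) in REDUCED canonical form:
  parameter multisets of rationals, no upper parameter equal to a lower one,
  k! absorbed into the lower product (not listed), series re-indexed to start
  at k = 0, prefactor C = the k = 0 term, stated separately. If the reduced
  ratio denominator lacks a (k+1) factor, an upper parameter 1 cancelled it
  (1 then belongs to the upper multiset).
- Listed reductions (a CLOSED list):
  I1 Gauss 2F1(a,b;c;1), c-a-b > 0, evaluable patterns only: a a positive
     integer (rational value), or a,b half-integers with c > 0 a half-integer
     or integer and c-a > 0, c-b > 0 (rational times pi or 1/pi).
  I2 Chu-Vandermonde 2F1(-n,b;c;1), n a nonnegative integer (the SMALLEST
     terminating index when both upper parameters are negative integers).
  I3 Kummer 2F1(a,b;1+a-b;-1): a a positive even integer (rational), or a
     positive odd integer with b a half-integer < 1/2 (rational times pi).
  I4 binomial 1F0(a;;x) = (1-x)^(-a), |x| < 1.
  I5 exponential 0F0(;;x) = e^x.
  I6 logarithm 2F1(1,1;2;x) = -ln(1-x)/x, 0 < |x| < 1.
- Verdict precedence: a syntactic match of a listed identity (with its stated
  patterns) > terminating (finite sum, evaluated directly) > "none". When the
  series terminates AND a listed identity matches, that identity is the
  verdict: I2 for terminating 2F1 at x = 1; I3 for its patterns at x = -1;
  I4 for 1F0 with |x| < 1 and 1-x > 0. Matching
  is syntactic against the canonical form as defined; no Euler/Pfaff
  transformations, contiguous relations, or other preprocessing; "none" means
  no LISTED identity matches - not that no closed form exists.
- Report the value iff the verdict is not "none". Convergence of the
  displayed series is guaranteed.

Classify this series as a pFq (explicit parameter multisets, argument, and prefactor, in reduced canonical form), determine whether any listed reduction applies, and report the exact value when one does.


Reduced: x = -4/3, 2F1, upper = {-4, 1}, lower = {8}, C = 11/8. Verdict: terminating - upper -4 stops the sum at k = 4; the 5 terms are added exactly. Exact value: 27419/9720.

Structural cue: t_0 being 11/8, the two geometric factors (C = 11/8, x = -4/3) combine into one argument.
Term ratio: r(k) = (-4/3) * (k-4) (k+1) / [(k+8) (k+1)] - poly over poly, x = (-4/3) from leading terms; C = 11/8 at k = 0.


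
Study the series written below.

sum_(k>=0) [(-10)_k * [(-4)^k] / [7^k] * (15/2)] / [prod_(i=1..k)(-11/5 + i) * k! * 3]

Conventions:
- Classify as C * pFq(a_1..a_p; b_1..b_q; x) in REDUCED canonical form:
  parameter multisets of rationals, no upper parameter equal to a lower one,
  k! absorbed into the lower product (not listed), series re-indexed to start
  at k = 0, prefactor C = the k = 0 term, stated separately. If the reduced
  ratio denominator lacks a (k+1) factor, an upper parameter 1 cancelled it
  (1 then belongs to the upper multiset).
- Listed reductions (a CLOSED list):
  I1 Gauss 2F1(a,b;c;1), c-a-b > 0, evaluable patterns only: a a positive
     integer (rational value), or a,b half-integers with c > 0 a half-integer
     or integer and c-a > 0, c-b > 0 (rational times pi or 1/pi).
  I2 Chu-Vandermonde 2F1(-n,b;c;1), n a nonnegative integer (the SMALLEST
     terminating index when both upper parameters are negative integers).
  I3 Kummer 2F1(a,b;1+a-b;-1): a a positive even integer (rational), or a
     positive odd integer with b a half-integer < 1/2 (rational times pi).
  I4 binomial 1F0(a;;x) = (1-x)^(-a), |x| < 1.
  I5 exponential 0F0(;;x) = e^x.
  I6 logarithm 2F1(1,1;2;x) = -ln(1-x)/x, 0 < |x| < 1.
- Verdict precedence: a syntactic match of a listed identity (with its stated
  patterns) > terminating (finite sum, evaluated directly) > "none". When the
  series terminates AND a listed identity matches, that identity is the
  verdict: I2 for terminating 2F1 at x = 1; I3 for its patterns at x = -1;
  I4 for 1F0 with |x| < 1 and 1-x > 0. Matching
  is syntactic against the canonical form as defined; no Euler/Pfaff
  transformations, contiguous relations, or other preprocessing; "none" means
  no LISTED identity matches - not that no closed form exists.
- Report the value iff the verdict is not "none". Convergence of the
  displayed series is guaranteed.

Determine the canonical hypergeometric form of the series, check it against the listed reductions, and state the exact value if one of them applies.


First insight: x = (-4/7) and the two geometric factors (C = 5/2, x = -4/7) combine into one argument.
Consecutive-term ratio: r(k) = (-4/7) * (k-10) / [(k-6/5) (k+1)] - poly over poly, x = (-4/7) from leading terms; C = 5/2 at k = 0.

Prefactor 5/2, argument -4/7: 1F1 with upper {-10} over lower {-6/5}. Verdict: terminating - upper -10 stops the sum at k = 10; the 11 terms are added exactly. Sum: 75145156682659066895/117019592643420558.


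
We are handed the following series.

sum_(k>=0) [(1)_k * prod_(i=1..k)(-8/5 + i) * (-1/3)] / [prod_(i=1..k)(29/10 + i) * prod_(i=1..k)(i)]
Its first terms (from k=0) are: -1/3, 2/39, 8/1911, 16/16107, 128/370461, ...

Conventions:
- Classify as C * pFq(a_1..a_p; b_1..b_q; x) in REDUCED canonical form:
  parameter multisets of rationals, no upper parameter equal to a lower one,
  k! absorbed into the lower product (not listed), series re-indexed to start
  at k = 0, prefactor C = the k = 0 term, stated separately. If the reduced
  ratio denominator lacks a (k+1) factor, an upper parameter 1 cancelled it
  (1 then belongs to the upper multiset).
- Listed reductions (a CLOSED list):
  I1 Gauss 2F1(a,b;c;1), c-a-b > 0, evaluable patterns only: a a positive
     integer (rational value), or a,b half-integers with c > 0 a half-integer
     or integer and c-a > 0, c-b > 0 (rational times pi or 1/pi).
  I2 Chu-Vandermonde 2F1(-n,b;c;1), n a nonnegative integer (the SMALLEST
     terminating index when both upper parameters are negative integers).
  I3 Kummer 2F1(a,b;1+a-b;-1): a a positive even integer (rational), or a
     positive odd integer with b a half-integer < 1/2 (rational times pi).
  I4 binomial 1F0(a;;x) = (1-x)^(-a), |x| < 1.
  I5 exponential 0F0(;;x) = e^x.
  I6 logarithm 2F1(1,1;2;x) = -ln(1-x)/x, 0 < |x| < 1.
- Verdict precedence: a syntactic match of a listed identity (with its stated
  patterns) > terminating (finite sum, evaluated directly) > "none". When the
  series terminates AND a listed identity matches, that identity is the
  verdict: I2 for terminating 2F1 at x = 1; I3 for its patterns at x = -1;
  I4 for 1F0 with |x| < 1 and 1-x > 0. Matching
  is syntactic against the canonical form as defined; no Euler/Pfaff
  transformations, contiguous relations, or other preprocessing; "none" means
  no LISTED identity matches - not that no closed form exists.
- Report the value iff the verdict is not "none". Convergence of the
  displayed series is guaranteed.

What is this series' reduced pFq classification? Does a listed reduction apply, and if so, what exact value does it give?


Reduced: x = 1, 2F1, upper = {-3/5, 1}, lower = {39/10}, C = -1/3. Verdict: the Gauss summation I1 fires (x = 1: the Gamma ratio telescopes since c-a-b = 7/2 > 0 and a = 1 in Z>0). Its exact value is -29/105.

First insight: with t_0 = -1/3, the lower running product (prefactor -1/3) is a rising factorial.
Step ratio: r(k) = 1 * (k-3/5) (k+1) / [(k+39/10) (k+1)] - rational; roots negated = parameters, x = 1, C = -1/3.


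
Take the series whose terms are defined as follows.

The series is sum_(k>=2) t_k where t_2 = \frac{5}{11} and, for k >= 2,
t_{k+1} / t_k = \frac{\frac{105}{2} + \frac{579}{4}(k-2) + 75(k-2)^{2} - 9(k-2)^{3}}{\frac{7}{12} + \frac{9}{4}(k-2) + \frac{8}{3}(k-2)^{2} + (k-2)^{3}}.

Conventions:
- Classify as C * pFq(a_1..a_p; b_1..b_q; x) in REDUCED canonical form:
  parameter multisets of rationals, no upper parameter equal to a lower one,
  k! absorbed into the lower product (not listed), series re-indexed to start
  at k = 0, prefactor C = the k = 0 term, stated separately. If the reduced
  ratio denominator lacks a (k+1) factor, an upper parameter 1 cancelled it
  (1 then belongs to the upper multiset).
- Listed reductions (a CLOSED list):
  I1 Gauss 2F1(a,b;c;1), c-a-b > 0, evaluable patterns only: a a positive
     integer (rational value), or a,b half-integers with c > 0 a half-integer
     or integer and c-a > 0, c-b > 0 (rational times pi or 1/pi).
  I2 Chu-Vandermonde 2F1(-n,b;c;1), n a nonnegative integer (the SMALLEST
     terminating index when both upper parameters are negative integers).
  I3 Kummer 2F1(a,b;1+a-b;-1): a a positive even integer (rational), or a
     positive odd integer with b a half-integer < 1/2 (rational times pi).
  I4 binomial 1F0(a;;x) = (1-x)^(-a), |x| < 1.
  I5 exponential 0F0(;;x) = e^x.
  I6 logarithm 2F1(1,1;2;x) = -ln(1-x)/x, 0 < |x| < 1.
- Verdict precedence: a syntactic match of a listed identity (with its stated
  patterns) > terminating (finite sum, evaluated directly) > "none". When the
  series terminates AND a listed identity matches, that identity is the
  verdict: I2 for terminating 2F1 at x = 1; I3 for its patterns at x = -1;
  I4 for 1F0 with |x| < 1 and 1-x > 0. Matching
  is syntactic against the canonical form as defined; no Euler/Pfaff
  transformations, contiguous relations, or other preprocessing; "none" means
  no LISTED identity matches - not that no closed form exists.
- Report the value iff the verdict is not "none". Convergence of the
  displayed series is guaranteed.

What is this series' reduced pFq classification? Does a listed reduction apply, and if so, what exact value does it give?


Reduced: x = -9, 1F0, upper = {-10}, lower = {-}, C = \frac{5}{11}. Verdict: terminating - upper -10 stops the sum at k = 10; the 11 terms are added exactly. Its exact value is \frac{50000000000}{11}.

Key step: t_0 = \frac{5}{11} here, and the parameter 7/6 appears in both the upper and lower lists and cancels (alongside the other common factor).
Consecutive-term ratio: r(k) = -9 * (k-10) / [(k+1)] - poly over poly, x = -9 from leading terms; C = \frac{5}{11} at k = 0.


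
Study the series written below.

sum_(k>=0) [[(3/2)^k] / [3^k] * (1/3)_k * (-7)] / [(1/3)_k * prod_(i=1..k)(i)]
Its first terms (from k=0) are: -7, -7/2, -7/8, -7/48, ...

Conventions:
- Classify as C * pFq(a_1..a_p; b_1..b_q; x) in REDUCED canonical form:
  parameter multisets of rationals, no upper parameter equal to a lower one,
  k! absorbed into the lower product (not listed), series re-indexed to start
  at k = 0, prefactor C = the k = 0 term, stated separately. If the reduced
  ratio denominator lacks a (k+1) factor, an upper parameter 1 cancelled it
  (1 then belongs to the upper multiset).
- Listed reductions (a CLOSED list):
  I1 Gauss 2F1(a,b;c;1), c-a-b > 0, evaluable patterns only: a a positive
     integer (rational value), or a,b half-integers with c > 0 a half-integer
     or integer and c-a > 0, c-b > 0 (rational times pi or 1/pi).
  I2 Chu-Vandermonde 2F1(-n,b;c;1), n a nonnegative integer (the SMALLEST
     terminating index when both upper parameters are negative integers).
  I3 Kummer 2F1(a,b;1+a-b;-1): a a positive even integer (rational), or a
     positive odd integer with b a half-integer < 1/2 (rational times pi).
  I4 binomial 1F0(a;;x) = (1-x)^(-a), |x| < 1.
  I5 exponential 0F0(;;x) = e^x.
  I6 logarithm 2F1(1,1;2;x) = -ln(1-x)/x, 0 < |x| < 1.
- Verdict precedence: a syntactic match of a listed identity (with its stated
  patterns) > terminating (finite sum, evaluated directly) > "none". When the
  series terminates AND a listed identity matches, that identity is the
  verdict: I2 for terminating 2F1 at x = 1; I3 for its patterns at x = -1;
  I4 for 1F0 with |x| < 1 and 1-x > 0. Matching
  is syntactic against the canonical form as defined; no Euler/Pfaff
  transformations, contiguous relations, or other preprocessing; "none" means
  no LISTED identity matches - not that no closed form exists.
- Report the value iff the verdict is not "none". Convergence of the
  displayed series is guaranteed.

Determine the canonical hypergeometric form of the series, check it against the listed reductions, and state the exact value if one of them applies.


This is -7 * 0F0(-; -; 1/2) in reduced canonical form. Verdict: the I5 exponential reduction fires (the 0F0 exponential series at x = 1/2). Sum: (-7) * e^(1/2).

Key step: from the first term -7: the product of the first k integers (C = -7) is k!.
Ratio: r(k) = (1/2) * 1 / [(k+1)] ; factor over Q: parameters, x = (1/2), and C = -7.


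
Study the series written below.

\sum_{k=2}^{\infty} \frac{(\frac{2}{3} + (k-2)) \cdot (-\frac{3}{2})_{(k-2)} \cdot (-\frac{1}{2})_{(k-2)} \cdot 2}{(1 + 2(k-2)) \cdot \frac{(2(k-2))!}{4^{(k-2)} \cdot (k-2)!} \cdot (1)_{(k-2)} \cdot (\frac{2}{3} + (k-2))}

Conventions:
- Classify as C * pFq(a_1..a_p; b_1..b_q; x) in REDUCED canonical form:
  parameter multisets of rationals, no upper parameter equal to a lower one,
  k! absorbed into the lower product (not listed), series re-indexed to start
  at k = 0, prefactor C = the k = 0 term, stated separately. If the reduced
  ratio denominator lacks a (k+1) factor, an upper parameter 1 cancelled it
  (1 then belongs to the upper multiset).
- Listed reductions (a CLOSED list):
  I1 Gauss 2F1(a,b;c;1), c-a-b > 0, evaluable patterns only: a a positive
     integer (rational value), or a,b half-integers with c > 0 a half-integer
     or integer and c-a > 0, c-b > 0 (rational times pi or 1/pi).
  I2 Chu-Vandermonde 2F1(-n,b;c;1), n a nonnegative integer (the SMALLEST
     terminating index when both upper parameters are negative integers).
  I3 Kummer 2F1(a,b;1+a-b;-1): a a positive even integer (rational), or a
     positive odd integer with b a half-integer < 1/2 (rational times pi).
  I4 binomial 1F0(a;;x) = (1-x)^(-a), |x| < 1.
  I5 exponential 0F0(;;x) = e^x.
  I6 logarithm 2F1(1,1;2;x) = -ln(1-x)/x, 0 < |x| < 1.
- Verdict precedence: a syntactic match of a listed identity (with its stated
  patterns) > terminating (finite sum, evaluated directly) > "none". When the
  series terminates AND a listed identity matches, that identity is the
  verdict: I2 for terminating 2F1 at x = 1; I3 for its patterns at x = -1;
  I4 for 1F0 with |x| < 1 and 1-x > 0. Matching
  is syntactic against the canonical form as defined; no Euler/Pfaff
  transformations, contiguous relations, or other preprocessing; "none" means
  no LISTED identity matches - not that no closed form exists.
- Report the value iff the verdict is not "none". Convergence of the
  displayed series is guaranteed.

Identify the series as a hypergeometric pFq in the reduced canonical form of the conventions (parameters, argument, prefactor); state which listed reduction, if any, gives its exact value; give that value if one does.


Key step: from the first term 2: the factor k + 2/3 cancels (top and bottom), leaving C = 2.
Adjacent-term ratio: r(k) = 1 * (k-\frac{3}{2}) (k-\frac{1}{2}) / [(k+\frac{3}{2}) (k+1)] - rational; roots negated = parameters, x = 1, C = 2.

Reduced: x = 1, 2F1, upper = {-\frac{3}{2}, -\frac{1}{2}}, lower = {\frac{3}{2}}, C = 2. Verdict (x = 1): Gauss's theorem I1 (half-integer case) applies (x = 1; upper {-\frac{3}{2}, -\frac{1}{2}} half-integers, c = \frac{3}{2} in the evaluable pattern). Its exact value is \frac{15}{16} \cdot \pi.


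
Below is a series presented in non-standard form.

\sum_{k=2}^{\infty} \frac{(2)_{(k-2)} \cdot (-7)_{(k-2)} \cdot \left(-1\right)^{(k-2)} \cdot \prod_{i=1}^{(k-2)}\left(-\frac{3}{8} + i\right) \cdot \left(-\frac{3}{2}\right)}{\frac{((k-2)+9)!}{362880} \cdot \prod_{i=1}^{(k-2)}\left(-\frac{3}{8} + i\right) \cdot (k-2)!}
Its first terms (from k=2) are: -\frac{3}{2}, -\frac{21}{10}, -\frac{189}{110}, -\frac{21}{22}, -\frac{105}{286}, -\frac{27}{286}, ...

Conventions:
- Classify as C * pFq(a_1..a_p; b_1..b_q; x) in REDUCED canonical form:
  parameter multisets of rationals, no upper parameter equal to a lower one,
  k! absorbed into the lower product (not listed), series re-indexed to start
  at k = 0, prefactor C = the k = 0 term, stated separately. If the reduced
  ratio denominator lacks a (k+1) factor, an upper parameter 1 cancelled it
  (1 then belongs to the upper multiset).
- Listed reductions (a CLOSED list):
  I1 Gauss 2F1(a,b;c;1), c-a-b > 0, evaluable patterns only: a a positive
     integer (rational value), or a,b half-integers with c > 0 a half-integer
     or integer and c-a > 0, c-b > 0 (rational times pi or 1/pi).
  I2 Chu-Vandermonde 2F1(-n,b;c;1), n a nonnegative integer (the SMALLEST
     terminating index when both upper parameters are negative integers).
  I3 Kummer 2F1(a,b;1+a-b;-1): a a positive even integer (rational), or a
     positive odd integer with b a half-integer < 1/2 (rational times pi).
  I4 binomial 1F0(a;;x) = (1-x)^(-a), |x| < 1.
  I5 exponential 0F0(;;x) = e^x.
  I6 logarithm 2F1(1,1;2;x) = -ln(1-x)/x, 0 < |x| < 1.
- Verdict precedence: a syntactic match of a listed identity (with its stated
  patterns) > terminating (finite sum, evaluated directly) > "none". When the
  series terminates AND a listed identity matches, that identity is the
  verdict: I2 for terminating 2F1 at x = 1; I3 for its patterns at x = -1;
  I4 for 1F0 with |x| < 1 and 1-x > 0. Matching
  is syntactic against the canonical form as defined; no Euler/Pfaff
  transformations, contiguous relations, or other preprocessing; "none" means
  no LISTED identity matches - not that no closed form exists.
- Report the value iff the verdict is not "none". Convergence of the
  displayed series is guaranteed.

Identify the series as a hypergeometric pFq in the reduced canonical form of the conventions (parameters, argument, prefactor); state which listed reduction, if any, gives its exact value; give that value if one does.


This is -\frac{3}{2} * 2F1(-7, 2; 10; -1) in reduced canonical form. Verdict: Kummer's theorem (I3) fires (x = -1; c = 10 equals 1+a-b for upper {-7, 2}: listed pattern). Value: -\frac{27}{4}.

The tell: with t_0 = -\frac{3}{2}, the denominator's factorial ratio (C = -3/2, x = -1) is a lower Pochhammer.
Consecutive-term ratio: r(k) = -1 * (k-7) (k+2) / [(k+10) (k+1)] - poly over poly, x = -1 from leading terms; C = -\frac{3}{2} at k = 0.


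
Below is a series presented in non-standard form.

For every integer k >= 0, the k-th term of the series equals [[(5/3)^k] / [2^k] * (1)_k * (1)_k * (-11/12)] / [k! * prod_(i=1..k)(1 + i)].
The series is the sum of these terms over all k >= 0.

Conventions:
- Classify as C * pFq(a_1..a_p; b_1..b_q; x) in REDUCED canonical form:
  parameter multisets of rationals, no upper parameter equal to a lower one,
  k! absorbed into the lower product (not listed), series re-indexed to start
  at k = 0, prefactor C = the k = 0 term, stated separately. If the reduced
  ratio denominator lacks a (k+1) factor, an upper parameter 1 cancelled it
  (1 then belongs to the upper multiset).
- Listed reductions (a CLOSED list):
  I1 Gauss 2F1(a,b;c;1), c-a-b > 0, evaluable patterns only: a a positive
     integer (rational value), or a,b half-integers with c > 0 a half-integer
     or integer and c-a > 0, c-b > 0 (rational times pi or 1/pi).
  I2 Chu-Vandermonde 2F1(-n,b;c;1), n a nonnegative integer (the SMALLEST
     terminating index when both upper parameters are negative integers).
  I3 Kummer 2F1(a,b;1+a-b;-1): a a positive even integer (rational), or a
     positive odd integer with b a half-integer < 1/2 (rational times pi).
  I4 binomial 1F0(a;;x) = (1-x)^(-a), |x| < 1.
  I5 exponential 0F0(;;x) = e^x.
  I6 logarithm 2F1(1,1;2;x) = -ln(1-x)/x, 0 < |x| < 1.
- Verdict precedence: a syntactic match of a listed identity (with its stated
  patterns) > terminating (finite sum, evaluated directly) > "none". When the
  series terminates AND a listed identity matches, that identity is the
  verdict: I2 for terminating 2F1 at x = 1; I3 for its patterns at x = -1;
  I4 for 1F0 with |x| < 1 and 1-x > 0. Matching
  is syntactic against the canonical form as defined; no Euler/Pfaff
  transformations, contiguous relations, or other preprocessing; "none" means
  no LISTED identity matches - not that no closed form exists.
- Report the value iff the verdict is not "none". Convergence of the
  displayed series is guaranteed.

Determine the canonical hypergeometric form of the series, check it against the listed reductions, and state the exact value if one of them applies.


The series (x = 5/6) is 2F1: upper {1, 1}, lower {2}, prefactor -11/12. Verdict: the I6 logarithm reduction fires (the logarithm: parameters (1,1;2), x = 5/6). Its exact value is (11/10) * ln(1/6).

The tell: from the first term -11/12: the two k-th powers (C = -11/12, x = 5/6) combine into one argument.
Consecutive-term ratio: r(k) = (5/6) * (k+1) (k+1) / [(k+2) (k+1)] - rational in k. x = (5/6); t_0 = -11/12; negate the roots.


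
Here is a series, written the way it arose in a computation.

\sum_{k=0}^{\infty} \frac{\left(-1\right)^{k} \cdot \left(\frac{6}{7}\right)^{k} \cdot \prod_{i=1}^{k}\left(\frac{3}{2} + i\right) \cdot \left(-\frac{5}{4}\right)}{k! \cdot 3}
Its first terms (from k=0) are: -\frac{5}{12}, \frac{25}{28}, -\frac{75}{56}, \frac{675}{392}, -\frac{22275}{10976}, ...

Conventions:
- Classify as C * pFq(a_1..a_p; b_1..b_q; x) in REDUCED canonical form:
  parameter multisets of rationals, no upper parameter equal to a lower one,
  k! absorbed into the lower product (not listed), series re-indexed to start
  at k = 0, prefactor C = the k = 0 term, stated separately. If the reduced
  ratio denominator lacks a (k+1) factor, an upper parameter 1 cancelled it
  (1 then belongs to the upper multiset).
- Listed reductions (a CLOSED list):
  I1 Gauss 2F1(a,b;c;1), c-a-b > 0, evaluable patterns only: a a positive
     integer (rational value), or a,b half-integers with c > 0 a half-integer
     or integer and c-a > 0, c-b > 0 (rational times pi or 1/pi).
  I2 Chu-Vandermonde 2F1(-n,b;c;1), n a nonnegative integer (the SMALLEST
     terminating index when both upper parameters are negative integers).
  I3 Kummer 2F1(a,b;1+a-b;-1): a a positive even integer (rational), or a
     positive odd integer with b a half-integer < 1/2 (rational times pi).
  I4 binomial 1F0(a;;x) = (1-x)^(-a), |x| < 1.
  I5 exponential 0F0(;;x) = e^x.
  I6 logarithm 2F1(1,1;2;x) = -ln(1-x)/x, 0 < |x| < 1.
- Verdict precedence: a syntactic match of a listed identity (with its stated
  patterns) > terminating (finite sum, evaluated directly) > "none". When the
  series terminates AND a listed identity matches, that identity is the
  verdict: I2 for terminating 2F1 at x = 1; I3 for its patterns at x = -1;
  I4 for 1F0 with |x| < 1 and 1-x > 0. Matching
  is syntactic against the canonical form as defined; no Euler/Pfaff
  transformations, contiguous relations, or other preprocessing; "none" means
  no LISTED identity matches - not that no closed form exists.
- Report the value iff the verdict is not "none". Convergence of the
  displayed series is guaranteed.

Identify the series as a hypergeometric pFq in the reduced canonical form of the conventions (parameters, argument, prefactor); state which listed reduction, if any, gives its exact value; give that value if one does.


Canonical form: C = -\frac{5}{12} times 1F0 with upper {\frac{5}{2}}, lower {-}, x = -\frac{6}{7}. Verdict at x = -\frac{6}{7}: binomial (I4) matches (the 1F0 binomial series: exponent -5/2, x = -\frac{6}{7}). Its exact value is \left(-\frac{5}{12}\right) \cdot \left(\frac{13}{7}\right)^{-\frac{5}{2}}.

Key step: from the first term -\frac{5}{12}: the constant factors (prefactor -5/12) combine into one prefactor.
Ratio: r(k) = -\frac{6}{7} * (k+\frac{5}{2}) / [(k+1)] - poly over poly, x = -\frac{6}{7} from leading terms; C = -\frac{5}{12} at k = 0.


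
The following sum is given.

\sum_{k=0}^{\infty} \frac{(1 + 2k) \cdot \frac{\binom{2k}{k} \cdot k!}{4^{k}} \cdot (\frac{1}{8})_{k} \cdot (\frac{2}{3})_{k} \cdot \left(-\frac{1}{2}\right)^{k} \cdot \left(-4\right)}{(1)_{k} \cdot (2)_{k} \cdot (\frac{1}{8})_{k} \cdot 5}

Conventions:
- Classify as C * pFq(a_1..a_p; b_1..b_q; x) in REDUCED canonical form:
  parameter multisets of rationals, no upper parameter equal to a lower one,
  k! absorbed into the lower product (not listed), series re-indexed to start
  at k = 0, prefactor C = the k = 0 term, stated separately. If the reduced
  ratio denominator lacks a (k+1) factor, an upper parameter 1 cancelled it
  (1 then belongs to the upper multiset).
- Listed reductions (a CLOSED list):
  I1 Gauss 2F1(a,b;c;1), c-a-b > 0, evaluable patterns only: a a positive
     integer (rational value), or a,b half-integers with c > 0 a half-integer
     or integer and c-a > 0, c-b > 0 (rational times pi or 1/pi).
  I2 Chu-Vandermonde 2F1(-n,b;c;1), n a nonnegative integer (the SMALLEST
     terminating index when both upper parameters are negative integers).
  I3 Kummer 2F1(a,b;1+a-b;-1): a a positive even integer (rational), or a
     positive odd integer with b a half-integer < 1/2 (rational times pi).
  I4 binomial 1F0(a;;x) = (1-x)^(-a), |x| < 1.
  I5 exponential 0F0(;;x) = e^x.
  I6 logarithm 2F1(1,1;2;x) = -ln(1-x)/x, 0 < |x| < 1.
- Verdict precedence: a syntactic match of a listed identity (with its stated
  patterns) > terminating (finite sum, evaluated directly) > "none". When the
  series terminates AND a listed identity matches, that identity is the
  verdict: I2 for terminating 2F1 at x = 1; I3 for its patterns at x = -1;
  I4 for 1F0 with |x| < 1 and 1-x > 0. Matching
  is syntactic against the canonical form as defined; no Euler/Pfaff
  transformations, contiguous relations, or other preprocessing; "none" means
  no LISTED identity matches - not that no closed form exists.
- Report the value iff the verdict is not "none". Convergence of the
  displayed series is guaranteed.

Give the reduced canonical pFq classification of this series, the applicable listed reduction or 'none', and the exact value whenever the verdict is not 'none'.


Structural cue: from the first term -\frac{4}{5}: the parameter 1/8 appears in both the upper and lower lists and cancels.
Ratio: r(k) = -\frac{1}{2} * (k+\frac{2}{3}) (k+\frac{3}{2}) / [(k+2) (k+1)] ; factor over Q: parameters, x = -\frac{1}{2}, and C = -\frac{4}{5}.

The series (x = -\frac{1}{2}) is 2F1: upper {\frac{2}{3}, \frac{3}{2}}, lower {2}, prefactor -\frac{4}{5}. Verdict: none here - no I1-I6 shape fits x = -\frac{1}{2} with lower {2}.


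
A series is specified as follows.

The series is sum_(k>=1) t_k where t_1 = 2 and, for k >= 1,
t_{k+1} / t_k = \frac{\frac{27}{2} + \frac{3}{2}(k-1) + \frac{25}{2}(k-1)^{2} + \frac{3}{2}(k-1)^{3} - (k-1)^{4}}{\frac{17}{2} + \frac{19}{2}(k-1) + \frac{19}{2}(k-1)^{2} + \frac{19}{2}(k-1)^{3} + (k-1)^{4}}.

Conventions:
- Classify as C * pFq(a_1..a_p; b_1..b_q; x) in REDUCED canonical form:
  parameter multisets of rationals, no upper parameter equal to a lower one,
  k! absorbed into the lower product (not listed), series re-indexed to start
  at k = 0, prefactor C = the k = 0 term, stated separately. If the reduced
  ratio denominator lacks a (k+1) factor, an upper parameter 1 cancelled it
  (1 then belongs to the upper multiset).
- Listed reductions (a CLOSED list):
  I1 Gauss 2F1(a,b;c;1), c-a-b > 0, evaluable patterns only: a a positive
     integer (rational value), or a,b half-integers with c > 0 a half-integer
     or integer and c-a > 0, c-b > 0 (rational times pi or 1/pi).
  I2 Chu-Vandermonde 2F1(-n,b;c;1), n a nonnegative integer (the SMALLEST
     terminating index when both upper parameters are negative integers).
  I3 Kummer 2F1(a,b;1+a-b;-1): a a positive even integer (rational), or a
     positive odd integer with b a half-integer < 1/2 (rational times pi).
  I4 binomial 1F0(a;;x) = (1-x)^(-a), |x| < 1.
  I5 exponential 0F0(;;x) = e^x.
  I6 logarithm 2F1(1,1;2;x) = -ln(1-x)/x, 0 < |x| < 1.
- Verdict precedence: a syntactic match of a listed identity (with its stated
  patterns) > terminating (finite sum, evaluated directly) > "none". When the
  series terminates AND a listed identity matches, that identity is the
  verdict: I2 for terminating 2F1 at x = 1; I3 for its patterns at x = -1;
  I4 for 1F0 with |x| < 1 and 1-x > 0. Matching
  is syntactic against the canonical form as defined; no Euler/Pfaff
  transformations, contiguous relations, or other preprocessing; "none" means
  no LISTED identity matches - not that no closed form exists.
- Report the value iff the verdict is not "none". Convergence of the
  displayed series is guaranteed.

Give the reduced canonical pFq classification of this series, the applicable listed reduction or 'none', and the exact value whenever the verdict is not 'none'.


With C = 2: the canonical form is 2F1(-\frac{9}{2}, 3; \frac{17}{2}; -1). Verdict: the Kummer evaluation I3 matches (x = -1; c = \frac{17}{2} equals 1+a-b for upper {-\frac{9}{2}, 3}: listed pattern). Sum: \frac{45045}{16384} \cdot \pi.

Key observation: from the first term 2: the expanded ratio factors over Q; prefactor 2, roots give parameters.
Adjacent-term ratio: r(k) = -1 * (k-\frac{9}{2}) (k+3) / [(k+\frac{17}{2}) (k+1)] - rational; roots negated = parameters, x = -1, C = 2.


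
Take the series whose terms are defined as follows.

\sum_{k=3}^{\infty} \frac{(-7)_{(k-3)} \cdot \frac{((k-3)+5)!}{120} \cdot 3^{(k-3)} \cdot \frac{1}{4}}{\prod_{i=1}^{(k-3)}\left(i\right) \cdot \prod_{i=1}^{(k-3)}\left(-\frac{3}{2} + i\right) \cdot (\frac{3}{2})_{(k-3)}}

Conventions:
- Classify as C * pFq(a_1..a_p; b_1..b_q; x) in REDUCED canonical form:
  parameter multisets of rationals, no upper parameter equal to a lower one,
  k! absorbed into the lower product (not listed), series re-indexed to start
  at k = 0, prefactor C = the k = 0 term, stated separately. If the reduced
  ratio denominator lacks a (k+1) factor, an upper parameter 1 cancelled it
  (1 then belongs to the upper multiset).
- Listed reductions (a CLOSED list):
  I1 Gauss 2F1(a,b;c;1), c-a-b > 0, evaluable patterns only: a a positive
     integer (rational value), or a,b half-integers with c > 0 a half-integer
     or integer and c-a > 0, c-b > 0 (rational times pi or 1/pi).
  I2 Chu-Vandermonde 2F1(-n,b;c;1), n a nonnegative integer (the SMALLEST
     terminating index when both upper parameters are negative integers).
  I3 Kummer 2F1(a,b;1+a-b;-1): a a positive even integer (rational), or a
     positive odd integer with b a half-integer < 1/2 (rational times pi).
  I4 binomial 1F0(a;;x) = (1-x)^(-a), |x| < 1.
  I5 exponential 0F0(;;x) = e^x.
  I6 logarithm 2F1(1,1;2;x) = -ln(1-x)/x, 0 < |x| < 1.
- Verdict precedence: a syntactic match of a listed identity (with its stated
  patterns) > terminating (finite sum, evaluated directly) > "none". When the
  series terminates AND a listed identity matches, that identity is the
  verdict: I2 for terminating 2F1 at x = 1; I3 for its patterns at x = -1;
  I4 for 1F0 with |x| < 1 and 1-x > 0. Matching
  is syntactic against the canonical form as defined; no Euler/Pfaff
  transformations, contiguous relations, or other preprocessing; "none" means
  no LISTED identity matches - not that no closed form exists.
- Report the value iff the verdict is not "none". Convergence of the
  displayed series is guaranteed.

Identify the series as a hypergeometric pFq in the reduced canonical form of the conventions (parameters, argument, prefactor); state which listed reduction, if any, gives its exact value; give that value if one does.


x = 3 here; the reduced form reads 2F2, upper {-7, 6}, lower {-\frac{1}{2}, \frac{3}{2}}, C = \frac{1}{4}. Verdict: terminating - the sum ends at index 7 because -7 is a negative integer; exact evaluation follows. Hence: -\frac{37470583}{100100}.

Key step: from the first term \frac{1}{4}: the lower running product (C = 1/4) is a rising factorial.
Ratio: r(k) = 3 * (k-7) (k+6) / [(k-\frac{1}{2}) (k+\frac{3}{2}) (k+1)] - poly over poly, x = 3 from leading terms; C = \frac{1}{4} at k = 0.


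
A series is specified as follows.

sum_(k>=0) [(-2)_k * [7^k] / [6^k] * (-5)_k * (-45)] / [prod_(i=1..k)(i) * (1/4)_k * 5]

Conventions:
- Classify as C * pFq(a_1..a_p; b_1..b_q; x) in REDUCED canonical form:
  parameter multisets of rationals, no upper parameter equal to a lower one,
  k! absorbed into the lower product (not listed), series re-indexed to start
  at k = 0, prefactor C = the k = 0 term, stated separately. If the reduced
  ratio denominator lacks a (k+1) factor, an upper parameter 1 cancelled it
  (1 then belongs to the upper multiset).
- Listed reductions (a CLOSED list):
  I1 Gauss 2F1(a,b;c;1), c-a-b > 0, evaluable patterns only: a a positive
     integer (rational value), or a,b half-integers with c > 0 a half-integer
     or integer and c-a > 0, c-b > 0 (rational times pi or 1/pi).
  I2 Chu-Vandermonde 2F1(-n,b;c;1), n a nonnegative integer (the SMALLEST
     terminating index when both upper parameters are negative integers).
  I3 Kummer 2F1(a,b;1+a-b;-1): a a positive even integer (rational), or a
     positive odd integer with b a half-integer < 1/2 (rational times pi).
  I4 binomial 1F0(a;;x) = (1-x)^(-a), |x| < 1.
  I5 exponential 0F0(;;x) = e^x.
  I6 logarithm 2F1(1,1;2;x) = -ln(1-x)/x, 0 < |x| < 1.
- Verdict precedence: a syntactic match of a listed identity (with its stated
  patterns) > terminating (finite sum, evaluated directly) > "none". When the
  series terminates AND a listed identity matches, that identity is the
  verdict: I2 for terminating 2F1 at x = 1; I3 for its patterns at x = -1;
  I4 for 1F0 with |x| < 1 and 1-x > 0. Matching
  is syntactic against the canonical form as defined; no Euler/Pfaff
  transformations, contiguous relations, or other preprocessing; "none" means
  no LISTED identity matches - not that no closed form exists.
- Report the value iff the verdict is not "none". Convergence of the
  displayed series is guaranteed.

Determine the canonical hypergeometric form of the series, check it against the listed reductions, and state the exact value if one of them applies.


The tell: x = (7/6) and the constant factors (C = -9, x = 7/6) combine into one prefactor.
Ratio: r(k) = (7/6) * (k-5) (k-2) / [(k+1/4) (k+1)] - rational in k. x = (7/6); t_0 = -9; negate the roots.

Reduced: x = 7/6, 2F1, upper = {-5, -2}, lower = {1/4}, C = -9. Verdict: terminating - upper parameter -2 makes this a finite sum (last index 2), evaluated exactly. Value: -1213.


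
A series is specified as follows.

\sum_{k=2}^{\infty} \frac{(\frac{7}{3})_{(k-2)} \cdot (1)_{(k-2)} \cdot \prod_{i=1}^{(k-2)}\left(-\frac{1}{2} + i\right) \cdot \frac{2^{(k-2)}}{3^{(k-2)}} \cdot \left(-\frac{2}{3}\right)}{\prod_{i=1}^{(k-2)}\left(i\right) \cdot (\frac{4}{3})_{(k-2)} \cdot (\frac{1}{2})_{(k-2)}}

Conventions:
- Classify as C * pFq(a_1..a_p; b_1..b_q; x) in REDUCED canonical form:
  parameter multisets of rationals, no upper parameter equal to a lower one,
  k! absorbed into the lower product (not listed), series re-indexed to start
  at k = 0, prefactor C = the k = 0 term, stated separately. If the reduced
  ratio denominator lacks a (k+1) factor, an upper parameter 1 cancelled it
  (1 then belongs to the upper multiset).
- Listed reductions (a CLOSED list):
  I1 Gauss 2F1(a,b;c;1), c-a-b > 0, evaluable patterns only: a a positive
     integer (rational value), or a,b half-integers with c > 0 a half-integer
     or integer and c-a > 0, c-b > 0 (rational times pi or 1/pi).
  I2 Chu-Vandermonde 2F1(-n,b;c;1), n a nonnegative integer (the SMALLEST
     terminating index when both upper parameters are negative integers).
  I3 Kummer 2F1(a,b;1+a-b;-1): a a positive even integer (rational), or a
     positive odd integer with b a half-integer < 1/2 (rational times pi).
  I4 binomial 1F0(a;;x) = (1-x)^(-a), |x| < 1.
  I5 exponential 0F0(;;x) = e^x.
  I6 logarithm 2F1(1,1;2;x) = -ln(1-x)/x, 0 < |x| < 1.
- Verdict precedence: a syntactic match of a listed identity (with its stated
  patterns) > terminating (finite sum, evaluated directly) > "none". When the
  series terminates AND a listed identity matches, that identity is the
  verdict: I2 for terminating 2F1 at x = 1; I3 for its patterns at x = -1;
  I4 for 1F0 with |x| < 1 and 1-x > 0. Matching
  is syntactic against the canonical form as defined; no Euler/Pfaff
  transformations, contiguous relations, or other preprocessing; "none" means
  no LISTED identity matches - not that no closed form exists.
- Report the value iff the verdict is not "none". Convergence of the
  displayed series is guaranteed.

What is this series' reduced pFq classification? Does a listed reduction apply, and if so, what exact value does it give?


Canonical form: C = -\frac{2}{3} times 2F1 with upper {1, \frac{7}{3}}, lower {\frac{4}{3}}, x = \frac{2}{3}. Verdict: none. No listed pattern accepts 2F1(1, \frac{7}{3}; \frac{4}{3}; \frac{2}{3}).

First insight: t_0 being -\frac{2}{3}, the product of the first k integers (C = -2/3, x = 2/3) is k!.
Ratio: r(k) = \frac{2}{3} * (k+1) (k+\frac{7}{3}) / [(k+\frac{4}{3}) (k+1)] - rational; roots negated = parameters, x = \frac{2}{3}, C = -\frac{2}{3}.


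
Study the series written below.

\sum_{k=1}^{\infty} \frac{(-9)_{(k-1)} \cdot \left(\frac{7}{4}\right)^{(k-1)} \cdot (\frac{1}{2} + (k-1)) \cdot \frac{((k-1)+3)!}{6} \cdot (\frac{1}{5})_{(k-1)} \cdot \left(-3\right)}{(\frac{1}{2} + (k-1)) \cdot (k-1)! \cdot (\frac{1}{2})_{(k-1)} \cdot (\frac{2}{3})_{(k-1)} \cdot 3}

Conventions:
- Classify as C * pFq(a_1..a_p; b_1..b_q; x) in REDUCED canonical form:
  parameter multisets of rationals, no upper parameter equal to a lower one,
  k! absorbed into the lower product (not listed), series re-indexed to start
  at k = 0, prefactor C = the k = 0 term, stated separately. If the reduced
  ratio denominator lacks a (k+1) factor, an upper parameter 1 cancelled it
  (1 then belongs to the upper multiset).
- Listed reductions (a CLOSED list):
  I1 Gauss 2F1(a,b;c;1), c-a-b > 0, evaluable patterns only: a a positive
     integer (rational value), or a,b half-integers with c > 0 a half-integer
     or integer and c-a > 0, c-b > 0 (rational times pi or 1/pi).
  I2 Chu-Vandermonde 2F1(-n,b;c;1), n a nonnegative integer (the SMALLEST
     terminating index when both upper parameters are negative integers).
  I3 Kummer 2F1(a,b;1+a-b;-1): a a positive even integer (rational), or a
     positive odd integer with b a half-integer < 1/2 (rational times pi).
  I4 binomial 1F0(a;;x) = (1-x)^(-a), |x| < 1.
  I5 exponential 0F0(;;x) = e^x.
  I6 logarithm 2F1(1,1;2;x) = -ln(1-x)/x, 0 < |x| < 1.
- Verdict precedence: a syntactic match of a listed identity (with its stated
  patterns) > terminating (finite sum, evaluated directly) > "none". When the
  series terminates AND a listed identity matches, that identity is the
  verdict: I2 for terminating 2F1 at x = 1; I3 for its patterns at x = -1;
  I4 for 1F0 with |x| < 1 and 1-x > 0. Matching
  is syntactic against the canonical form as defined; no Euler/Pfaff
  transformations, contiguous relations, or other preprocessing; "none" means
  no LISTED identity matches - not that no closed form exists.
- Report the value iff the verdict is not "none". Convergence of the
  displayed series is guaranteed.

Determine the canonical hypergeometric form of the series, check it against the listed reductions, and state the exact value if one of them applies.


Key step: with t_0 = -1, the factorial ratio (C = -1) (k+a-1)!/(a-1)! is a rising factorial (a)_k.
Adjacent-term ratio: r(k) = \frac{7}{4} * (k-9) (k+\frac{1}{5}) (k+4) / [(k+\frac{1}{2}) (k+\frac{2}{3}) (k+1)] - rational in k. x = \frac{7}{4}; t_0 = -1; negate the roots.

Prefactor -1, argument \frac{7}{4}: 3F2 with upper {-9, \frac{1}{5}, 4} over lower {\frac{1}{2}, \frac{2}{3}}. Verdict: terminating - no listed pattern fits, but -9 in the upper list cuts the series at k = 9; direct evaluation. Sum: \frac{6939246174128777}{92824316406250}.


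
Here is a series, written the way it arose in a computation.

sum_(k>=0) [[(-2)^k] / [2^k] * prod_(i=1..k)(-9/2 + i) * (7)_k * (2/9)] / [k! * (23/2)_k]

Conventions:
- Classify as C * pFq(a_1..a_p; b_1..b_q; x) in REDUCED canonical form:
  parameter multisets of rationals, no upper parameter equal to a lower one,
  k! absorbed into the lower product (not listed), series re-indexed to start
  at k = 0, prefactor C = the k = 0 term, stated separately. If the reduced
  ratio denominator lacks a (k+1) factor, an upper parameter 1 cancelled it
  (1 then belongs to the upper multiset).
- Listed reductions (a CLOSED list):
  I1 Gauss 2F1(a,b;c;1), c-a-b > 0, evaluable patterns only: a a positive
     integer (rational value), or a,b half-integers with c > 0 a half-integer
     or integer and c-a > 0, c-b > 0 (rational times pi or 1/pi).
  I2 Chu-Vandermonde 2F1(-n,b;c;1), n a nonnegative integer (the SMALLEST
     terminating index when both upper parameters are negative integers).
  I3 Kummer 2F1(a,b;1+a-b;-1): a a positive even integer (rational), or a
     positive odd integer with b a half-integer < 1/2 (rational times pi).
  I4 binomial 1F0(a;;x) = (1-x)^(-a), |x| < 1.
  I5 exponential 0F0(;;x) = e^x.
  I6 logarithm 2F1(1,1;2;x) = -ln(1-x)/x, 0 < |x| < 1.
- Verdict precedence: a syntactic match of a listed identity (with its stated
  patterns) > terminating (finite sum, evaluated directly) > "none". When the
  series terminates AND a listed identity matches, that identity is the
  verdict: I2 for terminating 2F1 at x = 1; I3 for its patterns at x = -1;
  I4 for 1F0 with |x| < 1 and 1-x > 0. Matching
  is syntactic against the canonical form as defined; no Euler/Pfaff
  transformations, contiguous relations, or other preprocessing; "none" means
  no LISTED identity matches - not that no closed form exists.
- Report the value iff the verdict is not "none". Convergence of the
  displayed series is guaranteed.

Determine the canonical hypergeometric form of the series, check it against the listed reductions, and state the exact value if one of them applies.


This is 2/9 * 2F1(-7/2, 7; 23/2; -1) in reduced canonical form. Verdict: the Kummer evaluation I3 matches (x = -1; c = 23/2 equals 1+a-b for upper {-7/2, 7}: listed pattern). Value: (1616615/4194304) * pi.

The tell: x = (-1) and the two k-th powers (prefactor 2/9) combine into one argument.
Term ratio: r(k) = (-1) * (k-7/2) (k+7) / [(k+23/2) (k+1)] ; factor over Q: parameters, x = (-1), and C = 2/9.
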